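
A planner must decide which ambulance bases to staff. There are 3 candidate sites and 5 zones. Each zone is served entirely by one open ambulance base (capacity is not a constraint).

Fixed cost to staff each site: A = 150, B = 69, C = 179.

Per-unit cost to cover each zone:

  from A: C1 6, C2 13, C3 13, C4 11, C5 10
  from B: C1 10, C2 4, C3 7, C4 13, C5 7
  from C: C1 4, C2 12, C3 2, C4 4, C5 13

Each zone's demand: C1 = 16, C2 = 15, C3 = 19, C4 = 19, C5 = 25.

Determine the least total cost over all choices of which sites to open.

Minimum total cost: 661

For any fixed open set, each zone goes to its cheapest open site; total = fixed + service.
{B, C}: C1→C 4·16=64, C2→B 4·15=60, C3→C 2·19=38, C4→C 4·19=76, C5→B 7·25=175. Service 413; fixed 248; total 661.
{A, B, C}: C1→C 4·16=64, C2→B 4·15=60, C3→C 2·19=38, C4→C 4·19=76, C5→B 7·25=175. Service 413; fixed 398; total 811.
{B}: service 775 + fixed 69 = 844
(All 7 nonempty subsets were checked; B and C is lowest.)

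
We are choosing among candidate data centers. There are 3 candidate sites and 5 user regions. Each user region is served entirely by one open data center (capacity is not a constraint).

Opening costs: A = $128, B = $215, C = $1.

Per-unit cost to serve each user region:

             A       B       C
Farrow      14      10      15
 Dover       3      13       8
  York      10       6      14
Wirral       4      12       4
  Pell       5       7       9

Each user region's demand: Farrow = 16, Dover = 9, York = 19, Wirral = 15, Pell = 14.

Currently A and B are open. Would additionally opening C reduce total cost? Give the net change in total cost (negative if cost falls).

Current service cost with {A, B}: 431.
Adding C: each user region re-picks its cheapest; new service cost 431, saving 0.
Extra fixed cost: 1. Net change = 1 − 0 = 1.
(Totals: 774 → 775.)

No — net change +1 (cost rises by 1).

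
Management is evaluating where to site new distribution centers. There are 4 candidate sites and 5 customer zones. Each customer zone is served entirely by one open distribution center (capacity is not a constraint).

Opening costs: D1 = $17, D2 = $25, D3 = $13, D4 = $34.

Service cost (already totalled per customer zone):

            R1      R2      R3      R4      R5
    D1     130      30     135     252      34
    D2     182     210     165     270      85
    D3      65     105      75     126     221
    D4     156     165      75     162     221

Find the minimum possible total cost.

Minimum total cost: 360

For any fixed open set, each customer zone goes to its cheapest open site; total = fixed + service.
{D1, D3}: R1→D3 65, R2→D1 30, R3→D3 75, R4→D3 126, R5→D1 34. Service 330; fixed 30; total 360.
{D1, D2, D3}: service 330 + fixed 55 = 385
{D1, D3, D4}: R1→D3 65, R2→D1 30, R3→D3 75, R4→D3 126, R5→D1 34. Service 330; fixed 64; total 394.
{D1, D2, D3, D4}: R1→D3 65, R2→D1 30, R3→D3 75, R4→D3 126, R5→D1 34. Service 330; fixed 89; total 419.
No other subset beats 360.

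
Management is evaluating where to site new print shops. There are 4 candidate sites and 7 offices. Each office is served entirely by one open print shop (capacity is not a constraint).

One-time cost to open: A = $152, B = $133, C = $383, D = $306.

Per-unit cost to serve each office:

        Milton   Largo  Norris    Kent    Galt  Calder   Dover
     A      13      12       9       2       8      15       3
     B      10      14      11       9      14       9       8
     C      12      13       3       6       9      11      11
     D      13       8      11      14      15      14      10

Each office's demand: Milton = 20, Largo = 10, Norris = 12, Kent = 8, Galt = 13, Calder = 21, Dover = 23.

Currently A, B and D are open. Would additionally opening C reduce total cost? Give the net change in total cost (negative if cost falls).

Current service cost with {A, B, D}: 766.
Adding C: each office re-picks its cheapest; new service cost 694, saving 72.
Extra fixed cost: 383. Net change = 383 − 72 = 311.
(Totals: 1357 → 1668.)

No — net change +311 (cost rises by 311).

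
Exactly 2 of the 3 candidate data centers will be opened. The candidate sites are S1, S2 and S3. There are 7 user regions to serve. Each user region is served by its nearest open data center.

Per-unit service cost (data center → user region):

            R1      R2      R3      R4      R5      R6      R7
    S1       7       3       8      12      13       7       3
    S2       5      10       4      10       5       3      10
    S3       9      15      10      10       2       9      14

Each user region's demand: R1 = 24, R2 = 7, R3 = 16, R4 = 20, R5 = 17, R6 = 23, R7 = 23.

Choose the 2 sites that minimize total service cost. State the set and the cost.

Choose S1 and S2; total service cost 628.

With exactly 2 open, each user region uses its cheapest among the chosen.
{S1, S2}: R1→S2 5·24=120, R2→S1 3·7=21, R3→S2 4·16=64, R4→S2 10·20=200, R5→S2 5·17=85, R6→S2 3·23=69, R7→S1 3·23=69. Service cost 628.
{S1, S3}: service cost 781
{S2, S3}: service cost 787
Among all 3 size-2 choices, {S1, S2} is lowest.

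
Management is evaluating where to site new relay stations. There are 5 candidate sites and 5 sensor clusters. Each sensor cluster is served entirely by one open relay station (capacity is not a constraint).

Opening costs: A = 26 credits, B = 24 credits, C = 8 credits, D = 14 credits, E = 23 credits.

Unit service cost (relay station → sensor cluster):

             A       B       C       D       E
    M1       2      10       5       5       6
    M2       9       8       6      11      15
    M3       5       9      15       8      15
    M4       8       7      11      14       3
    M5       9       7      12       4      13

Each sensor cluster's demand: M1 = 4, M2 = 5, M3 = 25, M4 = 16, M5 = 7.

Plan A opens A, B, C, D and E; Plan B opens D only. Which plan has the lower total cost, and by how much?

Plan A is cheaper by 207.

Plan A: {A, B, C, D, E}: M1→A 2·4=8, M2→C 6·5=30, M3→A 5·25=125, M4→E 3·16=48, M5→D 4·7=28. Service 239; fixed 95; total 334.
Plan B: {D}: M1→D 5·4=20, M2→D 11·5=55, M3→D 8·25=200, M4→D 14·16=224, M5→D 4·7=28. Service 527; fixed 14; total 541.
Difference: |334 − 541| = 207.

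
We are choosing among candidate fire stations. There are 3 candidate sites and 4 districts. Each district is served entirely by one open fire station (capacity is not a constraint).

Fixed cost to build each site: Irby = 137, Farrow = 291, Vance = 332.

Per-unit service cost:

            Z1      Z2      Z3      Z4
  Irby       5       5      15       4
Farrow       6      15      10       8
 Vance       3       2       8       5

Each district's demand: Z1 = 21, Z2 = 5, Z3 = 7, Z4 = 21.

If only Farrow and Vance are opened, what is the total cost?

Each district is assigned to its cheapest site among the open ones.
{Farrow, Vance}: Z1→Vance 3·21=63, Z2→Vance 2·5=10, Z3→Vance 8·7=56, Z4→Vance 5·21=105. Service 234; fixed 623; total 857.

Total cost: 857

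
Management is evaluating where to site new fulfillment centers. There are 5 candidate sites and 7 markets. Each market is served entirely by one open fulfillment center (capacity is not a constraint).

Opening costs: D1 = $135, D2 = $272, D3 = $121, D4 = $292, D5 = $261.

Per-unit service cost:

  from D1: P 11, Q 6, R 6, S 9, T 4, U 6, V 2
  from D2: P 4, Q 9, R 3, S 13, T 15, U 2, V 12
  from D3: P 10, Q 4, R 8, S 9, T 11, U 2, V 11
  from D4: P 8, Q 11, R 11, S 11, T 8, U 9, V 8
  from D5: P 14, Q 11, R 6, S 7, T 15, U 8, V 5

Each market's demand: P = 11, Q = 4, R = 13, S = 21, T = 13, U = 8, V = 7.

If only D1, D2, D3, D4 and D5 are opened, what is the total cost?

Each market is assigned to its cheapest site among the open ones.
{D1, D2, D3, D4, D5}: P→D2 4·11=44, Q→D3 4·4=16, R→D2 3·13=39, S→D5 7·21=147, T→D1 4·13=52, U→D2 2·8=16, V→D1 2·7=14. Service 328; fixed 1081; total 1409.

Total cost: 1409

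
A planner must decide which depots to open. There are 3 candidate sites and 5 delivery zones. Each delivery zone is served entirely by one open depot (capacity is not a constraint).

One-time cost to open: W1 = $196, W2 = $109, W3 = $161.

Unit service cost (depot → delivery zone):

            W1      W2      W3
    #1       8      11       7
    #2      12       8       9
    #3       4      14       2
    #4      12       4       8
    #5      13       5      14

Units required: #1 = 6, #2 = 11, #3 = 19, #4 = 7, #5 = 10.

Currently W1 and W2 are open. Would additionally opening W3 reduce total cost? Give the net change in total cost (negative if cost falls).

Current service cost with {W1, W2}: 290.
Adding W3: each delivery zone re-picks its cheapest; new service cost 246, saving 44.
Extra fixed cost: 161. Net change = 161 − 44 = 117.
(Totals: 595 → 712.)

No — net change +117 (cost rises by 117).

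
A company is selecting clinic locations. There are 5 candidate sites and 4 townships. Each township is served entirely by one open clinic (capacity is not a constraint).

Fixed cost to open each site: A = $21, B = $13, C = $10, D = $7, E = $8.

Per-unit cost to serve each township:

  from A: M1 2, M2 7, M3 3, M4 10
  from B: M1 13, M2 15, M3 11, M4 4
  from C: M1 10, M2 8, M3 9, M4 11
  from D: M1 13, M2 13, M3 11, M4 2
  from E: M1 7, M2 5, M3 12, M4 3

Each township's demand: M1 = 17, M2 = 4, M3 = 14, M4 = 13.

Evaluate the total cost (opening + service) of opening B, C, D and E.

Total cost: 329

Each township is assigned to its cheapest site among the open ones.
{B, C, D, E}: M1→E 7·17=119, M2→E 5·4=20, M3→C 9·14=126, M4→D 2·13=26. Service 291; fixed 38; total 329.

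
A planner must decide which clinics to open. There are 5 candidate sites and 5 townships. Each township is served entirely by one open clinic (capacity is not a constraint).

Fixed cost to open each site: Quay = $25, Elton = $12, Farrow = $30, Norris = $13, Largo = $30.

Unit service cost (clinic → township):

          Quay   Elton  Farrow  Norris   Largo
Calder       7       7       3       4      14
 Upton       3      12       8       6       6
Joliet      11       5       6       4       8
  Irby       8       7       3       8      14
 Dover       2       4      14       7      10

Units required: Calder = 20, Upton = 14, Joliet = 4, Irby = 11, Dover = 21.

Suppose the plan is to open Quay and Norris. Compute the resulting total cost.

Each township is assigned to its cheapest site among the open ones.
{Quay, Norris}: Calder→Norris 4·20=80, Upton→Quay 3·14=42, Joliet→Norris 4·4=16, Irby→Quay 8·11=88, Dover→Quay 2·21=42. Service 268; fixed 38; total 306.

Total cost: 306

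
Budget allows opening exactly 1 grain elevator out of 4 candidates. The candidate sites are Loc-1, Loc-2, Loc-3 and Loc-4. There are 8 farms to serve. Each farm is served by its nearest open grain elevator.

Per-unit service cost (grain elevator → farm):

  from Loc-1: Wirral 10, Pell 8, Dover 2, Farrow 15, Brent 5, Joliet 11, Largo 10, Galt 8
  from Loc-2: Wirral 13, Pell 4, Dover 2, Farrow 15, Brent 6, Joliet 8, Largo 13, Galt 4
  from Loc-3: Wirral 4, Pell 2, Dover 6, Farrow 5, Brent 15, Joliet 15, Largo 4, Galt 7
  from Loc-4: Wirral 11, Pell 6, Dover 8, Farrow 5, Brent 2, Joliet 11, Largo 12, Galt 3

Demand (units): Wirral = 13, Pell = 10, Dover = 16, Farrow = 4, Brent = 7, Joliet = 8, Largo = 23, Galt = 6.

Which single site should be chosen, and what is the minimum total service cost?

With exactly 1 open, each farm uses its cheapest among the chosen.
{Loc-3}: Wirral→Loc-3 4·13=52, Pell→Loc-3 2·10=20, Dover→Loc-3 6·16=96, Farrow→Loc-3 5·4=20, Brent→Loc-3 15·7=105, Joliet→Loc-3 15·8=120, Largo→Loc-3 4·23=92, Galt→Loc-3 7·6=42. Service cost 547.
{Loc-1}: service cost 703
{Loc-2}: service cost 730
Among all 4 size-1 choices, {Loc-3} is lowest.

Choose Loc-3 only; total service cost 547.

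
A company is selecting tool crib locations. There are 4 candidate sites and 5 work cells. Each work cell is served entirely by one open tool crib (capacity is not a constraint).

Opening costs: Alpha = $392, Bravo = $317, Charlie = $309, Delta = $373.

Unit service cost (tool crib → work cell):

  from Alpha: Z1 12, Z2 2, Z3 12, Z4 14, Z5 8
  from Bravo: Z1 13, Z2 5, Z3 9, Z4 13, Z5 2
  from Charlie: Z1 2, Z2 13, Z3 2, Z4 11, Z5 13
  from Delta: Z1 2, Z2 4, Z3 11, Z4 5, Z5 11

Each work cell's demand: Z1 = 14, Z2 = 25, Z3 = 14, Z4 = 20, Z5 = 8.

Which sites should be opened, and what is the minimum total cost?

For any fixed open set, each work cell goes to its cheapest open site; total = fixed + service.
{Delta}: Z1→Delta 2·14=28, Z2→Delta 4·25=100, Z3→Delta 11·14=154, Z4→Delta 5·20=100, Z5→Delta 11·8=88. Service 470; fixed 373; total 843.
{Charlie}: Z1→Charlie 2·14=28, Z2→Charlie 13·25=325, Z3→Charlie 2·14=28, Z4→Charlie 11·20=220, Z5→Charlie 13·8=104. Service 705; fixed 309; total 1014.
{Bravo}: service 709 + fixed 317 = 1026
{Alpha, Bravo, Charlie, Delta}: service 222 + fixed 1391 = 1613
(All 15 nonempty subsets were checked; Delta only is lowest.)

Open Delta only; minimum total cost 843.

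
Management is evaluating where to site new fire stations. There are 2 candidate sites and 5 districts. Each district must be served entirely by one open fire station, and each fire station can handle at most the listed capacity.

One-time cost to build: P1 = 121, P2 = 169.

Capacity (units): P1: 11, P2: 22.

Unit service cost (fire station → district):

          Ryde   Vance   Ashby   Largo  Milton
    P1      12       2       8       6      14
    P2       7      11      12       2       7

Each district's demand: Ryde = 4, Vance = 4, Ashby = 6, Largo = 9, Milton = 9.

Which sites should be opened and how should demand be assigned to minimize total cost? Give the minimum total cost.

Open {P1, P2}: Ryde→P2 7·4=28, Vance→P1 2·4=8, Ashby→P1 8·6=48, Largo→P2 2·9=18, Milton→P2 7·9=63.
Loads: P1 carries 10/11, P2 carries 22/22. Service 165; fixed 290; total 455.
Next best feasible plan costs 511.

Minimum total cost: 455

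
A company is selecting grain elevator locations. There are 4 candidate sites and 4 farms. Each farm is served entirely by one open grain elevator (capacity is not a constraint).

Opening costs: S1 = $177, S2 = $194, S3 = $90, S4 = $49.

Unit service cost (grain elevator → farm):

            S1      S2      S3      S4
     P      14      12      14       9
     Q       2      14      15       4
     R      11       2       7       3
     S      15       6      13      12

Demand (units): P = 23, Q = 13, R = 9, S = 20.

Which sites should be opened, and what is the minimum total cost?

For any fixed open set, each farm goes to its cheapest open site; total = fixed + service.
{S4}: P→S4 9·23=207, Q→S4 4·13=52, R→S4 3·9=27, S→S4 12·20=240. Service 526; fixed 49; total 575.
{S2, S4}: P→S4 9·23=207, Q→S4 4·13=52, R→S2 2·9=18, S→S2 6·20=120. Service 397; fixed 243; total 640.
{S3, S4}: service 526 + fixed 139 = 665
{S1, S2, S3, S4}: service 371 + fixed 510 = 881
No other subset beats 575.

Open S4 only; minimum total cost 575.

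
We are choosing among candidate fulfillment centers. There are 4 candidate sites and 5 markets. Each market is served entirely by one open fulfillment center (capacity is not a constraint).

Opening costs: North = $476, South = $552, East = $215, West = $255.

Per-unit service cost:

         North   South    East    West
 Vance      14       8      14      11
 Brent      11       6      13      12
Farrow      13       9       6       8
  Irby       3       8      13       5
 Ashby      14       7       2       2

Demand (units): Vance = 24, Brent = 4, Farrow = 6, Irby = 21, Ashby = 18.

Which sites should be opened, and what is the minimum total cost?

Open West only; minimum total cost 756.

For any fixed open set, each market goes to its cheapest open site; total = fixed + service.
{West}: Vance→West 11·24=264, Brent→West 12·4=48, Farrow→West 8·6=48, Irby→West 5·21=105, Ashby→West 2·18=36. Service 501; fixed 255; total 756.
{East}: service 733 + fixed 215 = 948
{East, West}: Vance→West 11·24=264, Brent→West 12·4=48, Farrow→East 6·6=36, Irby→West 5·21=105, Ashby→East 2·18=36. Service 489; fixed 470; total 959.
{North, South, East, West}: service 351 + fixed 1498 = 1849
No other subset beats 756.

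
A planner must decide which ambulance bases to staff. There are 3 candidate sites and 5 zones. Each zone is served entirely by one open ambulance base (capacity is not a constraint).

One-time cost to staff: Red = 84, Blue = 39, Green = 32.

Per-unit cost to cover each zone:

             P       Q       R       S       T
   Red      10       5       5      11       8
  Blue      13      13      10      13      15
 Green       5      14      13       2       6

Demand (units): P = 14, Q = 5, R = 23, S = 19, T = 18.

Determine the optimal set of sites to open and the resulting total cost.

For any fixed open set, each zone goes to its cheapest open site; total = fixed + service.
{Red, Green}: P→Green 5·14=70, Q→Red 5·5=25, R→Red 5·23=115, S→Green 2·19=38, T→Green 6·18=108. Service 356; fixed 116; total 472.
{Red, Blue, Green}: P→Green 5·14=70, Q→Red 5·5=25, R→Red 5·23=115, S→Green 2·19=38, T→Green 6·18=108. Service 356; fixed 155; total 511.
{Blue, Green}: service 511 + fixed 71 = 582
{Green}: service 585 + fixed 32 = 617
(All 7 nonempty subsets were checked; Red and Green is lowest.)

Open Red and Green; minimum total cost 472.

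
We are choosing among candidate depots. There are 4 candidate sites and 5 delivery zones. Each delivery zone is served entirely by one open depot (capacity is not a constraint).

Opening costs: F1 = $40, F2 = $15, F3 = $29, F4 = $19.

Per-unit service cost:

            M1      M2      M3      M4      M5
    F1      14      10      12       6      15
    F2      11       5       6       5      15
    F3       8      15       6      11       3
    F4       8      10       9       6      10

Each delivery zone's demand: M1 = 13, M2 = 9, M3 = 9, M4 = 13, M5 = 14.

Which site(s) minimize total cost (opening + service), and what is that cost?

Open F2 and F3; minimum total cost 354.

For any fixed open set, each delivery zone goes to its cheapest open site; total = fixed + service.
{F2, F3}: M1→F3 8·13=104, M2→F2 5·9=45, M3→F2 6·9=54, M4→F2 5·13=65, M5→F3 3·14=42. Service 310; fixed 44; total 354.
{F2, F3, F4}: service 310 + fixed 63 = 373
{F1, F2, F3}: service 310 + fixed 84 = 394
{F1, F2, F3, F4}: M1→F3 8·13=104, M2→F2 5·9=45, M3→F2 6·9=54, M4→F2 5·13=65, M5→F3 3·14=42. Service 310; fixed 103; total 413.
(All 15 nonempty subsets were checked; F2 and F3 is lowest.)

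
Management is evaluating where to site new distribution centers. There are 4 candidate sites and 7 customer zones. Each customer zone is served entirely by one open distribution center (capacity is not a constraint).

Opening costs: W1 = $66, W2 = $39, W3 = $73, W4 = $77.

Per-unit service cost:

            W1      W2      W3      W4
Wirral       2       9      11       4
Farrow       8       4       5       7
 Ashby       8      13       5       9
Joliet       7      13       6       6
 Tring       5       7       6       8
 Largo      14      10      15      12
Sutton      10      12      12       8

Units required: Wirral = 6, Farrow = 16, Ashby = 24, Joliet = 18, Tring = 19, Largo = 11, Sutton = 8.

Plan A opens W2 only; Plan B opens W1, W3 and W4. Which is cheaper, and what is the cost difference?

Plan B is cheaper by 215.

Plan A: {W2}: Wirral→W2 9·6=54, Farrow→W2 4·16=64, Ashby→W2 13·24=312, Joliet→W2 13·18=234, Tring→W2 7·19=133, Largo→W2 10·11=110, Sutton→W2 12·8=96. Service 1003; fixed 39; total 1042.
Plan B: {W1, W3, W4}: Wirral→W1 2·6=12, Farrow→W3 5·16=80, Ashby→W3 5·24=120, Joliet→W3 6·18=108, Tring→W1 5·19=95, Largo→W4 12·11=132, Sutton→W4 8·8=64. Service 611; fixed 216; total 827.
Difference: |1042 − 827| = 215.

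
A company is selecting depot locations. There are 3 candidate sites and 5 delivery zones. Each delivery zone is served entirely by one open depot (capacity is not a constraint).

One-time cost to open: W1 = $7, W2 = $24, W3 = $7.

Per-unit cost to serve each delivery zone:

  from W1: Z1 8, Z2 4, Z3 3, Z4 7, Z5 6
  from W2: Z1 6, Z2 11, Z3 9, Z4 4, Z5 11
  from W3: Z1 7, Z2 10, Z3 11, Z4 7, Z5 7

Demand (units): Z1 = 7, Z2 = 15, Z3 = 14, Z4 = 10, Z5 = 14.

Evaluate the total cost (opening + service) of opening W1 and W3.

Total cost: 319

Each delivery zone is assigned to its cheapest site among the open ones.
{W1, W3}: Z1→W3 7·7=49, Z2→W1 4·15=60, Z3→W1 3·14=42, Z4→W1 7·10=70, Z5→W1 6·14=84. Service 305; fixed 14; total 319.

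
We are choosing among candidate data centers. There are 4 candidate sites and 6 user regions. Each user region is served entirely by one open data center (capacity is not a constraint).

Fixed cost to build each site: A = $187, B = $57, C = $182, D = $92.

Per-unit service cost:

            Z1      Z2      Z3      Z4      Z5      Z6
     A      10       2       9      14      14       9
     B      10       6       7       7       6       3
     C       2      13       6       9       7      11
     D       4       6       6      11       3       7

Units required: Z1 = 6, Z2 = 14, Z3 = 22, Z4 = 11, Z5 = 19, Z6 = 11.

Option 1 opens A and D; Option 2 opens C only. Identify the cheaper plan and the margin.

Option 1: {A, D}: Z1→D 4·6=24, Z2→A 2·14=28, Z3→D 6·22=132, Z4→D 11·11=121, Z5→D 3·19=57, Z6→D 7·11=77. Service 439; fixed 279; total 718.
Option 2: {C}: Z1→C 2·6=12, Z2→C 13·14=182, Z3→C 6·22=132, Z4→C 9·11=99, Z5→C 7·19=133, Z6→C 11·11=121. Service 679; fixed 182; total 861.
Difference: |718 − 861| = 143.

Option 1 is cheaper by 143.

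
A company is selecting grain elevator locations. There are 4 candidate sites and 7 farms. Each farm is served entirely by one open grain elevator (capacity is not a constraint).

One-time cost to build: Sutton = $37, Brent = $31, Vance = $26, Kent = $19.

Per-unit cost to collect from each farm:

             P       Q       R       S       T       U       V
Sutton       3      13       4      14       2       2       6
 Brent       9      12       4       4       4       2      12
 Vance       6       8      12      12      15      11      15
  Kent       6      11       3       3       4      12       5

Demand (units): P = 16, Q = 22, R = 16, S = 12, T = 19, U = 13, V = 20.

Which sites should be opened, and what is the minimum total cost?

For any fixed open set, each farm goes to its cheapest open site; total = fixed + service.
{Sutton, Vance, Kent}: P→Sutton 3·16=48, Q→Vance 8·22=176, R→Kent 3·16=48, S→Kent 3·12=36, T→Sutton 2·19=38, U→Sutton 2·13=26, V→Kent 5·20=100. Service 472; fixed 82; total 554.
{Sutton, Brent, Vance, Kent}: service 472 + fixed 113 = 585
{Sutton, Kent}: service 538 + fixed 56 = 594
{Kent}: service 754 + fixed 19 = 773
(All 15 nonempty subsets were checked; Sutton, Vance and Kent is lowest.)

Open Sutton, Vance and Kent; minimum total cost 554.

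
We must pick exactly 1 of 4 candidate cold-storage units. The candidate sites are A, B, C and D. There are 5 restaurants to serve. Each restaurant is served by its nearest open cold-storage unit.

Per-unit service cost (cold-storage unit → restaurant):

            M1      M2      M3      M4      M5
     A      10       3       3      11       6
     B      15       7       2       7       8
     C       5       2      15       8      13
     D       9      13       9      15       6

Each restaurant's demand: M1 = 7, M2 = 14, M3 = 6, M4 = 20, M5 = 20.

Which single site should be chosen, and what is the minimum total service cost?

Choose A only; total service cost 470.

With exactly 1 open, each restaurant uses its cheapest among the chosen.
{A}: M1→A 10·7=70, M2→A 3·14=42, M3→A 3·6=18, M4→A 11·20=220, M5→A 6·20=120. Service cost 470.
{B}: service cost 515
{C}: service cost 573
Among all 4 size-1 choices, {A} is lowest.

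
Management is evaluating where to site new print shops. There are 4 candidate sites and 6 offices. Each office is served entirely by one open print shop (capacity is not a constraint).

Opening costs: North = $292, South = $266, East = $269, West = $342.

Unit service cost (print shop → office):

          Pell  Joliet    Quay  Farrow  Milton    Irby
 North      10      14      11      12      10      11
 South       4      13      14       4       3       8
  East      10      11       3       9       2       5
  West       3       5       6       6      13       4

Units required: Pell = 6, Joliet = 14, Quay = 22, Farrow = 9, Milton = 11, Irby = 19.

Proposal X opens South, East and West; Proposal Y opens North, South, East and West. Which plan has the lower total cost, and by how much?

Proposal X is cheaper by 292.

Proposal X: {South, East, West}: Pell→West 3·6=18, Joliet→West 5·14=70, Quay→East 3·22=66, Farrow→South 4·9=36, Milton→East 2·11=22, Irby→West 4·19=76. Service 288; fixed 877; total 1165.
Proposal Y: {North, South, East, West}: Pell→West 3·6=18, Joliet→West 5·14=70, Quay→East 3·22=66, Farrow→South 4·9=36, Milton→East 2·11=22, Irby→West 4·19=76. Service 288; fixed 1169; total 1457.
Difference: |1165 − 1457| = 292.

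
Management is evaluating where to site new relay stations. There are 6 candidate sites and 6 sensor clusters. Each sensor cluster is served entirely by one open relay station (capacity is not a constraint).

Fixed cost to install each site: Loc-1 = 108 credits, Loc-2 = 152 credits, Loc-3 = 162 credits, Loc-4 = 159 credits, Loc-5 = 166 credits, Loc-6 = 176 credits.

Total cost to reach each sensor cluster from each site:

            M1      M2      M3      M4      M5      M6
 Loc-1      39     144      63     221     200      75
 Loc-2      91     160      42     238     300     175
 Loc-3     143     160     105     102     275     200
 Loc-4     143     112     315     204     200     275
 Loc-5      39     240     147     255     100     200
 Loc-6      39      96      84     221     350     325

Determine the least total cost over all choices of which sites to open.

Minimum total cost: 850

For any fixed open set, each sensor cluster goes to its cheapest open site; total = fixed + service.
{Loc-1}: M1→Loc-1 39, M2→Loc-1 144, M3→Loc-1 63, M4→Loc-1 221, M5→Loc-1 200, M6→Loc-1 75. Service 742; fixed 108; total 850.
{Loc-1, Loc-3}: service 623 + fixed 270 = 893
{Loc-1, Loc-5}: M1→Loc-1 39, M2→Loc-1 144, M3→Loc-1 63, M4→Loc-1 221, M5→Loc-5 100, M6→Loc-1 75. Service 642; fixed 274; total 916.
{Loc-1, Loc-2, Loc-3, Loc-4, Loc-5, Loc-6}: service 454 + fixed 923 = 1377
No other subset beats 850.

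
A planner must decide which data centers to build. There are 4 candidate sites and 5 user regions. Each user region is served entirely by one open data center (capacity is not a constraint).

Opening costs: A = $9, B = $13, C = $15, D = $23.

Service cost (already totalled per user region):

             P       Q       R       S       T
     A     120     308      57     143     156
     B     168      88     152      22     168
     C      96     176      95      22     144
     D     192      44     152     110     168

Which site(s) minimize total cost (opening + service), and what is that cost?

For any fixed open set, each user region goes to its cheapest open site; total = fixed + service.
{A, C, D}: P→C 96, Q→D 44, R→A 57, S→C 22, T→C 144. Service 363; fixed 47; total 410.
{A, B, C, D}: service 363 + fixed 60 = 423
{C, D}: service 401 + fixed 38 = 439
{A}: P→A 120, Q→A 308, R→A 57, S→A 143, T→A 156. Service 784; fixed 9; total 793.
No other subset beats 410.

Open A, C and D; minimum total cost 410.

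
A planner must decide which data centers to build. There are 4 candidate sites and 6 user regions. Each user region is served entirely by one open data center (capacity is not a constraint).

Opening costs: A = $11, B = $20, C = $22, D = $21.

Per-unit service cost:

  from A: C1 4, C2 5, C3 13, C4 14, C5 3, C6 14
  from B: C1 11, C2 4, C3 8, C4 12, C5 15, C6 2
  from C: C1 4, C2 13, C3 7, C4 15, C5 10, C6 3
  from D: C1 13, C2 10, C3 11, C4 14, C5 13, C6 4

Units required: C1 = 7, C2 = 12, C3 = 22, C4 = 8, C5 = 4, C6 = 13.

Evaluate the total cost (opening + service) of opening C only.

Total cost: 559

Each user region is assigned to its cheapest site among the open ones.
{C}: C1→C 4·7=28, C2→C 13·12=156, C3→C 7·22=154, C4→C 15·8=120, C5→C 10·4=40, C6→C 3·13=39. Service 537; fixed 22; total 559.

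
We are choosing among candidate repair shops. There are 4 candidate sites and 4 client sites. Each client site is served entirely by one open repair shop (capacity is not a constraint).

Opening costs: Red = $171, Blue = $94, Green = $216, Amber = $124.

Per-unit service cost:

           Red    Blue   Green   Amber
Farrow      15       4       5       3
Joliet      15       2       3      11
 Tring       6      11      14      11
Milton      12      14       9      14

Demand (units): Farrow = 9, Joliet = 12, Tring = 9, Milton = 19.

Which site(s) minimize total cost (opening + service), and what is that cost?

Open Blue only; minimum total cost 519.

For any fixed open set, each client site goes to its cheapest open site; total = fixed + service.
{Blue}: Farrow→Blue 4·9=36, Joliet→Blue 2·12=24, Tring→Blue 11·9=99, Milton→Blue 14·19=266. Service 425; fixed 94; total 519.
{Green}: service 378 + fixed 216 = 594
{Red, Blue}: service 342 + fixed 265 = 607
{Red, Blue, Green, Amber}: service 276 + fixed 605 = 881
No other subset beats 519.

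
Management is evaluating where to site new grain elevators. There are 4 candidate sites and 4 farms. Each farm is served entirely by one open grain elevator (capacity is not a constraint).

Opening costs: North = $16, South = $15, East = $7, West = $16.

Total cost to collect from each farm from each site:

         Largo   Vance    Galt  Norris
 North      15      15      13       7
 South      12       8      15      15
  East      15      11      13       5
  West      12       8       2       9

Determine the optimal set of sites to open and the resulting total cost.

For any fixed open set, each farm goes to its cheapest open site; total = fixed + service.
{West}: Largo→West 12, Vance→West 8, Galt→West 2, Norris→West 9. Service 31; fixed 16; total 47.
{East, West}: service 27 + fixed 23 = 50
{East}: Largo→East 15, Vance→East 11, Galt→East 13, Norris→East 5. Service 44; fixed 7; total 51.
{North, South, East, West}: Largo→South 12, Vance→South 8, Galt→West 2, Norris→East 5. Service 27; fixed 54; total 81.
(All 15 nonempty subsets were checked; West only is lowest.)

Open West only; minimum total cost 47.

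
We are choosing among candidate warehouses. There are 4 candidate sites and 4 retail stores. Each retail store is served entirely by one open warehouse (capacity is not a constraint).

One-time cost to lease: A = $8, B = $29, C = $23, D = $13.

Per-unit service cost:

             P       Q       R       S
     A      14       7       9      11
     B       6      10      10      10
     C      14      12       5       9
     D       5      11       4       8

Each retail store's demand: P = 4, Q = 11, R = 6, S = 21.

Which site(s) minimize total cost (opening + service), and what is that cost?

Open A and D; minimum total cost 310.

For any fixed open set, each retail store goes to its cheapest open site; total = fixed + service.
{A, D}: P→D 5·4=20, Q→A 7·11=77, R→D 4·6=24, S→D 8·21=168. Service 289; fixed 21; total 310.
{A, C, D}: service 289 + fixed 44 = 333
{A, B, D}: P→D 5·4=20, Q→A 7·11=77, R→D 4·6=24, S→D 8·21=168. Service 289; fixed 50; total 339.
{A, B, C, D}: P→D 5·4=20, Q→A 7·11=77, R→D 4·6=24, S→D 8·21=168. Service 289; fixed 73; total 362.
(All 15 nonempty subsets were checked; A and D is lowest.)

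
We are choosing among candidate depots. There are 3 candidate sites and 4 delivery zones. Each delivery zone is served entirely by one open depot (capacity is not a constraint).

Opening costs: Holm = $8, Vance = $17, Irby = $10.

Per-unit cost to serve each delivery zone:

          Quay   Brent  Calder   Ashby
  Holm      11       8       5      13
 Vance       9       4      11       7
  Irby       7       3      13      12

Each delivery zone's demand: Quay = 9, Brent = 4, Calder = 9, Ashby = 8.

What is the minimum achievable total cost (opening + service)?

For any fixed open set, each delivery zone goes to its cheapest open site; total = fixed + service.
{Holm, Vance, Irby}: Quay→Irby 7·9=63, Brent→Irby 3·4=12, Calder→Holm 5·9=45, Ashby→Vance 7·8=56. Service 176; fixed 35; total 211.
{Holm, Vance}: Quay→Vance 9·9=81, Brent→Vance 4·4=16, Calder→Holm 5·9=45, Ashby→Vance 7·8=56. Service 198; fixed 25; total 223.
{Holm, Irby}: service 216 + fixed 18 = 234
{Holm}: service 280 + fixed 8 = 288
(All 7 nonempty subsets were checked; Holm, Vance and Irby is lowest.)

Minimum total cost: 211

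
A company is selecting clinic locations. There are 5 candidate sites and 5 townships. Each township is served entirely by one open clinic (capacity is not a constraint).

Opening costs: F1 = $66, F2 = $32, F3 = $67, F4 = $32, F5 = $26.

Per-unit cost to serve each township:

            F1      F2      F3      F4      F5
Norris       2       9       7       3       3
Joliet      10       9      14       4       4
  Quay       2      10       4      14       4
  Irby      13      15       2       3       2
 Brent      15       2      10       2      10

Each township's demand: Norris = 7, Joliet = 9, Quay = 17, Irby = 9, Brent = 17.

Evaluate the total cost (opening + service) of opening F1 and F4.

Total cost: 243

Each township is assigned to its cheapest site among the open ones.
{F1, F4}: Norris→F1 2·7=14, Joliet→F4 4·9=36, Quay→F1 2·17=34, Irby→F4 3·9=27, Brent→F4 2·17=34. Service 145; fixed 98; total 243.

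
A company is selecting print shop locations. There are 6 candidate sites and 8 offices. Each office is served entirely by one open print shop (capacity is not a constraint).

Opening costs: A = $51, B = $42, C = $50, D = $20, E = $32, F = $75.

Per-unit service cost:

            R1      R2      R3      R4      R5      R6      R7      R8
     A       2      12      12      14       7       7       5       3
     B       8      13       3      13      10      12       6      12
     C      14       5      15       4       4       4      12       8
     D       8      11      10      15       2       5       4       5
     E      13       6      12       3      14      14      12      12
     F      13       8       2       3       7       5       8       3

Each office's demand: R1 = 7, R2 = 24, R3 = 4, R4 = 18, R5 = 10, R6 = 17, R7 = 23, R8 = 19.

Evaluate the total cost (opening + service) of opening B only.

Each office is assigned to its cheapest site among the open ones.
{B}: R1→B 8·7=56, R2→B 13·24=312, R3→B 3·4=12, R4→B 13·18=234, R5→B 10·10=100, R6→B 12·17=204, R7→B 6·23=138, R8→B 12·19=228. Service 1284; fixed 42; total 1326.

Total cost: 1326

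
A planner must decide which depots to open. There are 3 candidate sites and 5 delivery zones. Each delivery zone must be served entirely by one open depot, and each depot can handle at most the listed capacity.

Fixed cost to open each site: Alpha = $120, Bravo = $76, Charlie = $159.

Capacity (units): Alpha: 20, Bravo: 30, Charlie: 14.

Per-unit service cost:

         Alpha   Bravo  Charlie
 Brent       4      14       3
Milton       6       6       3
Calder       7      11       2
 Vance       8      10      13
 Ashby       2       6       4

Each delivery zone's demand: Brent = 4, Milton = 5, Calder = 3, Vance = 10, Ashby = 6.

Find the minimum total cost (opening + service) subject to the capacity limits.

Minimum total cost: 331

Open {Bravo}: Brent→Bravo 14·4=56, Milton→Bravo 6·5=30, Calder→Bravo 11·3=33, Vance→Bravo 10·10=100, Ashby→Bravo 6·6=36.
Loads: Bravo carries 28/30. Service 255; fixed 76; total 331.
Next best feasible plan costs 367.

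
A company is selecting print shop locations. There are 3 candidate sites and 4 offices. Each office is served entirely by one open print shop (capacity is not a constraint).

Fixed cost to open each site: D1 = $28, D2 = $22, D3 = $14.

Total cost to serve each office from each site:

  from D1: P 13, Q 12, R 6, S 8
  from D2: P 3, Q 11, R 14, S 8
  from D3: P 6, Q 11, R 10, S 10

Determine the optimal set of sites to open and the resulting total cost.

For any fixed open set, each office goes to its cheapest open site; total = fixed + service.
{D3}: P→D3 6, Q→D3 11, R→D3 10, S→D3 10. Service 37; fixed 14; total 51.
{D2}: service 36 + fixed 22 = 58
{D1}: P→D1 13, Q→D1 12, R→D1 6, S→D1 8. Service 39; fixed 28; total 67.
{D1, D2, D3}: P→D2 3, Q→D2 11, R→D1 6, S→D1 8. Service 28; fixed 64; total 92.
No other subset beats 51.

Open D3 only; minimum total cost 51.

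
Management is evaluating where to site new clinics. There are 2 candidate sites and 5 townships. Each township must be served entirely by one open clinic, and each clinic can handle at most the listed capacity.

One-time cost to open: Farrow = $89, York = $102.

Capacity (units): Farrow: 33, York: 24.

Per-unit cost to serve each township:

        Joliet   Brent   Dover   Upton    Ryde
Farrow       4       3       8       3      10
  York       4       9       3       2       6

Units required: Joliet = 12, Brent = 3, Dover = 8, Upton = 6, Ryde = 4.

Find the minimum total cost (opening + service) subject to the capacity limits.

Open {Farrow}: Joliet→Farrow 4·12=48, Brent→Farrow 3·3=9, Dover→Farrow 8·8=64, Upton→Farrow 3·6=18, Ryde→Farrow 10·4=40.
Loads: Farrow carries 33/33. Service 179; fixed 89; total 268.
Next best feasible plan costs 308.

Minimum total cost: 268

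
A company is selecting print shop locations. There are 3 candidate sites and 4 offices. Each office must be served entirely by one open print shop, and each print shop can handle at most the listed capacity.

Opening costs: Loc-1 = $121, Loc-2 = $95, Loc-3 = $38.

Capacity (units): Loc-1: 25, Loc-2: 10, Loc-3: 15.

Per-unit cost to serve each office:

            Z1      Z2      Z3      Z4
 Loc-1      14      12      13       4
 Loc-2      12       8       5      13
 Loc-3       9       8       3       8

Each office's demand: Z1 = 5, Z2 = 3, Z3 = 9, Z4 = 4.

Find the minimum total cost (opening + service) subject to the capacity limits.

Minimum total cost: 276

Open {Loc-2, Loc-3}: Z1→Loc-2 12·5=60, Z2→Loc-2 8·3=24, Z3→Loc-3 3·9=27, Z4→Loc-3 8·4=32.
Loads: Loc-2 carries 8/10, Loc-3 carries 13/15. Service 143; fixed 133; total 276.
Next best feasible plan costs 279.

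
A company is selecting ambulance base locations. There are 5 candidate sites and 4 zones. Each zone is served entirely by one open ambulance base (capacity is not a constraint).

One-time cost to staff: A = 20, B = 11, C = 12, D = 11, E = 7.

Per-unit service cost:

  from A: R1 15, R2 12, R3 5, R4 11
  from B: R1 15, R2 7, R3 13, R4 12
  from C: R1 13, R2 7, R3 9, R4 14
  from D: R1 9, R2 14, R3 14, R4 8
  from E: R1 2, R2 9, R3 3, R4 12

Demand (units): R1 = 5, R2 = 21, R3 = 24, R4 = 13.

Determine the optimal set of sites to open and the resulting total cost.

For any fixed open set, each zone goes to its cheapest open site; total = fixed + service.
{B, D, E}: R1→E 2·5=10, R2→B 7·21=147, R3→E 3·24=72, R4→D 8·13=104. Service 333; fixed 29; total 362.
{C, D, E}: R1→E 2·5=10, R2→C 7·21=147, R3→E 3·24=72, R4→D 8·13=104. Service 333; fixed 30; total 363.
{B, C, D, E}: service 333 + fixed 41 = 374
{A, B, C, D, E}: R1→E 2·5=10, R2→B 7·21=147, R3→E 3·24=72, R4→D 8·13=104. Service 333; fixed 61; total 394.
No other subset beats 362.

Open B, D and E; minimum total cost 362.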